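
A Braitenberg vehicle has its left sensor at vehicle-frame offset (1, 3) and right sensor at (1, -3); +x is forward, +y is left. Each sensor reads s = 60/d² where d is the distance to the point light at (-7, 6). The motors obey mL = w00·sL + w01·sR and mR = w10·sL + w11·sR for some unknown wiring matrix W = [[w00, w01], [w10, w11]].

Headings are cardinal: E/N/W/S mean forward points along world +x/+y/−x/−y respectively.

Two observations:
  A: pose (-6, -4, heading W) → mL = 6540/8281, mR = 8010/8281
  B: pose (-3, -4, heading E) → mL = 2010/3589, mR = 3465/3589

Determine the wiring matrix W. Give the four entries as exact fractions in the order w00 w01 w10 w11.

1/2 1/2 1 1/2

obs A: pose=(-6,-4,W) → sL=60/169, sR=60/49, mL=6540/8281, mR=8010/8281
obs B: pose=(-3,-4,E) → sL=30/37, sR=30/97, mL=2010/3589, mR=3465/3589
sensor matrix S = [[60/169, 60/49], [30/37, 30/97]]; det S = -26244000/29720509
solve [mL_A; mL_B] = S·[w00; w01] and [mR_A; mR_B] = S·[w10; w11]:
  w00 = 1/2, w01 = 1/2, w10 = 1, w11 = 1/2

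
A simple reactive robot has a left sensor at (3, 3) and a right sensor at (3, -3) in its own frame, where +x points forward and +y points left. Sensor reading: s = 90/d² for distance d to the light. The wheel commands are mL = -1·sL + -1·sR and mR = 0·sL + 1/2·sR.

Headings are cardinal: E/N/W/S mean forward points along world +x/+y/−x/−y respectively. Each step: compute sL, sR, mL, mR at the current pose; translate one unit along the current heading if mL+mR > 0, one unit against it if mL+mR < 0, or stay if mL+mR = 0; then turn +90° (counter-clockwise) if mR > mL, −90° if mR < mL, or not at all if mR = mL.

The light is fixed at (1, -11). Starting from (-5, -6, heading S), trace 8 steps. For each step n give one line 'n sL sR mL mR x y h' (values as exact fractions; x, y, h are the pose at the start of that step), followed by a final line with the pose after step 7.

0 90/13 18/17 -1764/221 9/17 -5 -6 S
1 1 5 -6 5/2 -5 -5 E
2 90/181 90/97 -25020/17557 45/97 -6 -5 N
3 45/52 45/82 -3015/2132 45/164 -6 -6 W
4 90/13 18/17 -1764/221 9/17 -5 -6 S
5 1 5 -6 5/2 -5 -5 E
6 90/181 90/97 -25020/17557 45/97 -6 -5 N
7 45/52 45/82 -3015/2132 45/164 -6 -6 W
final -5 -6 S

n=0: pose=(-5,-6,S); sL=90/13, sR=18/17; mL=-1764/221, mR=9/17; mL+mR=-1647/221 → advance -1; mR−mL=1881/221 → turn +1·90°
n=1: pose=(-5,-5,E); sL=1, sR=5; mL=-6, mR=5/2; mL+mR=-7/2 → advance -1; mR−mL=17/2 → turn +1·90°
n=2: pose=(-6,-5,N); sL=90/181, sR=90/97; mL=-25020/17557, mR=45/97; mL+mR=-16875/17557 → advance -1; mR−mL=33165/17557 → turn +1·90°
n=3: pose=(-6,-6,W); sL=45/52, sR=45/82; mL=-3015/2132, mR=45/164; mL+mR=-1215/1066 → advance -1; mR−mL=900/533 → turn +1·90°
n=4: pose=(-5,-6,S); sL=90/13, sR=18/17; mL=-1764/221, mR=9/17; mL+mR=-1647/221 → advance -1; mR−mL=1881/221 → turn +1·90°
n=5: pose=(-5,-5,E); sL=1, sR=5; mL=-6, mR=5/2; mL+mR=-7/2 → advance -1; mR−mL=17/2 → turn +1·90°
n=6: pose=(-6,-5,N); sL=90/181, sR=90/97; mL=-25020/17557, mR=45/97; mL+mR=-16875/17557 → advance -1; mR−mL=33165/17557 → turn +1·90°
n=7: pose=(-6,-6,W); sL=45/52, sR=45/82; mL=-3015/2132, mR=45/164; mL+mR=-1215/1066 → advance -1; mR−mL=900/533 → turn +1·90°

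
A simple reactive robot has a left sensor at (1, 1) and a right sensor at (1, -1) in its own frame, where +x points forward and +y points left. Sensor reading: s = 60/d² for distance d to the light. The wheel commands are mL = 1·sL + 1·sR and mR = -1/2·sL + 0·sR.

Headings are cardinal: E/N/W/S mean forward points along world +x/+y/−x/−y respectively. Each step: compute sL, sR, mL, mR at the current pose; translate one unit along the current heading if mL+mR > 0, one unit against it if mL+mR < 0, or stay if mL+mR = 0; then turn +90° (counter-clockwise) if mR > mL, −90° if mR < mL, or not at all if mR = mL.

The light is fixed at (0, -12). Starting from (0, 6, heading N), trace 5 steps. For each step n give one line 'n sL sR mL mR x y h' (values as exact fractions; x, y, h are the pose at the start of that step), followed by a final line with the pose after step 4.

n=0: pose=(0,6,N); sL=30/181, sR=30/181; mL=60/181, mR=-15/181; mL+mR=45/181 → advance +1; mR−mL=-75/181 → turn -1·90°
n=1: pose=(0,7,E); sL=60/401, sR=12/65; mL=8712/26065, mR=-30/401; mL+mR=6762/26065 → advance +1; mR−mL=-10662/26065 → turn -1·90°
n=2: pose=(1,7,S); sL=15/82, sR=5/27; mL=815/2214, mR=-15/164; mL+mR=1225/4428 → advance +1; mR−mL=-2035/4428 → turn -1·90°
n=3: pose=(1,6,W); sL=60/289, sR=60/361; mL=39000/104329, mR=-30/289; mL+mR=28170/104329 → advance +1; mR−mL=-49830/104329 → turn -1·90°
n=4: pose=(0,6,N); sL=30/181, sR=30/181; mL=60/181, mR=-15/181; mL+mR=45/181 → advance +1; mR−mL=-75/181 → turn -1·90°

0 30/181 30/181 60/181 -15/181 0 6 N
1 60/401 12/65 8712/26065 -30/401 0 7 E
2 15/82 5/27 815/2214 -15/164 1 7 S
3 60/289 60/361 39000/104329 -30/289 1 6 W
4 30/181 30/181 60/181 -15/181 0 6 N
final 0 7 E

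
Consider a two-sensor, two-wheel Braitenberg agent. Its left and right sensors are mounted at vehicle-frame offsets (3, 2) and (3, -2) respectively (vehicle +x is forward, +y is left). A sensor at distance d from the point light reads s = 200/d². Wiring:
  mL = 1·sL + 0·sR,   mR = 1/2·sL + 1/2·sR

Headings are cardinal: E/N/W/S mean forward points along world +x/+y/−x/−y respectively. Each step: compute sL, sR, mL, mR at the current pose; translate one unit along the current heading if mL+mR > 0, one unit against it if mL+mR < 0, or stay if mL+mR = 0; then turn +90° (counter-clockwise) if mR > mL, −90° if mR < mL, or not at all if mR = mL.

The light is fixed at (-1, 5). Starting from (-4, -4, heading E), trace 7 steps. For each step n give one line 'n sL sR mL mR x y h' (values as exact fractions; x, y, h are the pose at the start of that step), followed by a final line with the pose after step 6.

0 200/49 200/121 200/49 17000/5929 -4 -4 E
1 25/18 5/4 25/18 95/72 -3 -4 S
2 200/169 200/89 200/169 25800/15041 -3 -5 W
3 20/17 100/97 20/17 1820/1649 -4 -5 S
4 40/41 200/117 40/41 6440/4797 -4 -6 W
5 1 25/29 1 27/29 -5 -6 S
6 40/49 200/149 40/49 7880/7301 -5 -7 W
final -6 -7 S

n=0: pose=(-4,-4,E); sL=200/49, sR=200/121; mL=200/49, mR=17000/5929; mL+mR=41200/5929 → advance +1; mR−mL=-7200/5929 → turn -1·90°
n=1: pose=(-3,-4,S); sL=25/18, sR=5/4; mL=25/18, mR=95/72; mL+mR=65/24 → advance +1; mR−mL=-5/72 → turn -1·90°
n=2: pose=(-3,-5,W); sL=200/169, sR=200/89; mL=200/169, mR=25800/15041; mL+mR=43600/15041 → advance +1; mR−mL=8000/15041 → turn +1·90°
n=3: pose=(-4,-5,S); sL=20/17, sR=100/97; mL=20/17, mR=1820/1649; mL+mR=3760/1649 → advance +1; mR−mL=-120/1649 → turn -1·90°
n=4: pose=(-4,-6,W); sL=40/41, sR=200/117; mL=40/41, mR=6440/4797; mL+mR=11120/4797 → advance +1; mR−mL=1760/4797 → turn +1·90°
n=5: pose=(-5,-6,S); sL=1, sR=25/29; mL=1, mR=27/29; mL+mR=56/29 → advance +1; mR−mL=-2/29 → turn -1·90°
n=6: pose=(-5,-7,W); sL=40/49, sR=200/149; mL=40/49, mR=7880/7301; mL+mR=13840/7301 → advance +1; mR−mL=1920/7301 → turn +1·90°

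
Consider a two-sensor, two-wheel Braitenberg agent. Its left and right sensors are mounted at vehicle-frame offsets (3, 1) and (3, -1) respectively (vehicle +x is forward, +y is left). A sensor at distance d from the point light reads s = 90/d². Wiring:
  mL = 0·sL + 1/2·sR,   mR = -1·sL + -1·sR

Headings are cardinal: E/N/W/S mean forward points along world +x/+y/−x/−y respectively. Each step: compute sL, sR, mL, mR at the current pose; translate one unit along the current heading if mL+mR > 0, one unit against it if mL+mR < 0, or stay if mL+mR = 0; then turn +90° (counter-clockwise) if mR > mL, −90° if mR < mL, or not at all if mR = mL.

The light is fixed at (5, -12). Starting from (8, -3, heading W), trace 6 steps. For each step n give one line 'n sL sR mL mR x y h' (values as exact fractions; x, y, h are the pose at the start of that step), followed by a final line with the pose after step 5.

0 45/32 9/10 9/20 -369/160 8 -3 W
1 10/17 90/169 45/169 -3220/2873 9 -3 N
2 9/13 45/49 45/98 -1026/637 9 -4 E
3 90/41 90/29 45/29 -6300/1189 8 -4 S
4 45/32 9/10 9/20 -369/160 8 -3 W
5 10/17 90/169 45/169 -3220/2873 9 -3 N
final 9 -4 E

n=0: pose=(8,-3,W); sL=45/32, sR=9/10; mL=9/20, mR=-369/160; mL+mR=-297/160 → advance -1; mR−mL=-441/160 → turn -1·90°
n=1: pose=(9,-3,N); sL=10/17, sR=90/169; mL=45/169, mR=-3220/2873; mL+mR=-2455/2873 → advance -1; mR−mL=-3985/2873 → turn -1·90°
n=2: pose=(9,-4,E); sL=9/13, sR=45/49; mL=45/98, mR=-1026/637; mL+mR=-1467/1274 → advance -1; mR−mL=-2637/1274 → turn -1·90°
n=3: pose=(8,-4,S); sL=90/41, sR=90/29; mL=45/29, mR=-6300/1189; mL+mR=-4455/1189 → advance -1; mR−mL=-8145/1189 → turn -1·90°
n=4: pose=(8,-3,W); sL=45/32, sR=9/10; mL=9/20, mR=-369/160; mL+mR=-297/160 → advance -1; mR−mL=-441/160 → turn -1·90°
n=5: pose=(9,-3,N); sL=10/17, sR=90/169; mL=45/169, mR=-3220/2873; mL+mR=-2455/2873 → advance -1; mR−mL=-3985/2873 → turn -1·90°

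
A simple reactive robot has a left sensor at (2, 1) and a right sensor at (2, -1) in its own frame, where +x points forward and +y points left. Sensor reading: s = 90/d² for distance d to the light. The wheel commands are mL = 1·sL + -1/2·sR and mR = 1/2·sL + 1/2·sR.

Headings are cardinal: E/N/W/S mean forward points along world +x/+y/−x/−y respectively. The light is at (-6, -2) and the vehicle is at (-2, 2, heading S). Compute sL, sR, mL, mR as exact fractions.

left sensor world pos  = (-1, 0); dL² = 29
right sensor world pos = (-3, 0); dR² = 13
sL = 90/29 = 90/29
sR = 90/13 = 90/13
mL = 1·sL + -1/2·sR = -135/377
mR = 1/2·sL + 1/2·sR = 1890/377

90/29 90/13 -135/377 1890/377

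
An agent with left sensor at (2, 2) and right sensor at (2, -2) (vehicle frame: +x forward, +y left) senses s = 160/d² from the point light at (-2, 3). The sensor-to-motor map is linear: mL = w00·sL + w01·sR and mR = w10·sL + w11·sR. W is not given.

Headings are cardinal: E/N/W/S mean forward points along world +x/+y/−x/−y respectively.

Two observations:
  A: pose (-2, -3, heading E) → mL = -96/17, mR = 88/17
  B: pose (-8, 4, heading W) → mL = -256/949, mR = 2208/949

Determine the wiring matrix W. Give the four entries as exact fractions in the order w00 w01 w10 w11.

obs A: pose=(-2,-3,E) → sL=8, sR=40/17, mL=-96/17, mR=88/17
obs B: pose=(-8,4,W) → sL=32/13, sR=160/73, mL=-256/949, mR=2208/949
sensor matrix S = [[8, 40/17], [32/13, 160/73]]; det S = 189440/16133
solve [mL_A; mL_B] = S·[w00; w01] and [mR_A; mR_B] = S·[w10; w11]:
  w00 = -1, w01 = 1, w10 = 1/2, w11 = 1/2

-1 1 1/2 1/2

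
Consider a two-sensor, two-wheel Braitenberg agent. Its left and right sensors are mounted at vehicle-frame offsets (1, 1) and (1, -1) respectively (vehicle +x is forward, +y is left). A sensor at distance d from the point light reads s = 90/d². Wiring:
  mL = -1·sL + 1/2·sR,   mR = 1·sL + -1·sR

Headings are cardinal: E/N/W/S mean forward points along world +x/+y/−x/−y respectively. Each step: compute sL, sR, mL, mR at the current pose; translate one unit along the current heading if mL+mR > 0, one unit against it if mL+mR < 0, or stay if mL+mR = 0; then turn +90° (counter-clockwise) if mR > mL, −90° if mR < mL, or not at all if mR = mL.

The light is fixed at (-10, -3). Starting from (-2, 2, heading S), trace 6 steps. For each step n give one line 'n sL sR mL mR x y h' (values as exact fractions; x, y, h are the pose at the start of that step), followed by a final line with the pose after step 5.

0 90/97 18/13 -297/1261 -576/1261 -2 2 S
1 45/37 45/49 -2745/3626 540/1813 -2 3 W
2 18/25 90/89 -477/2225 -648/2225 -1 3 S
3 9/10 45/64 -351/640 63/320 -1 4 W
4 90/157 10/13 -385/2041 -400/2041 0 4 S
5 9/13 5/9 -97/234 16/117 0 5 W
final 1 5 S

n=0: pose=(-2,2,S); sL=90/97, sR=18/13; mL=-297/1261, mR=-576/1261; mL+mR=-9/13 → advance -1; mR−mL=-279/1261 → turn -1·90°
n=1: pose=(-2,3,W); sL=45/37, sR=45/49; mL=-2745/3626, mR=540/1813; mL+mR=-45/98 → advance -1; mR−mL=3825/3626 → turn +1·90°
n=2: pose=(-1,3,S); sL=18/25, sR=90/89; mL=-477/2225, mR=-648/2225; mL+mR=-45/89 → advance -1; mR−mL=-171/2225 → turn -1·90°
n=3: pose=(-1,4,W); sL=9/10, sR=45/64; mL=-351/640, mR=63/320; mL+mR=-45/128 → advance -1; mR−mL=477/640 → turn +1·90°
n=4: pose=(0,4,S); sL=90/157, sR=10/13; mL=-385/2041, mR=-400/2041; mL+mR=-5/13 → advance -1; mR−mL=-15/2041 → turn -1·90°
n=5: pose=(0,5,W); sL=9/13, sR=5/9; mL=-97/234, mR=16/117; mL+mR=-5/18 → advance -1; mR−mL=43/78 → turn +1·90°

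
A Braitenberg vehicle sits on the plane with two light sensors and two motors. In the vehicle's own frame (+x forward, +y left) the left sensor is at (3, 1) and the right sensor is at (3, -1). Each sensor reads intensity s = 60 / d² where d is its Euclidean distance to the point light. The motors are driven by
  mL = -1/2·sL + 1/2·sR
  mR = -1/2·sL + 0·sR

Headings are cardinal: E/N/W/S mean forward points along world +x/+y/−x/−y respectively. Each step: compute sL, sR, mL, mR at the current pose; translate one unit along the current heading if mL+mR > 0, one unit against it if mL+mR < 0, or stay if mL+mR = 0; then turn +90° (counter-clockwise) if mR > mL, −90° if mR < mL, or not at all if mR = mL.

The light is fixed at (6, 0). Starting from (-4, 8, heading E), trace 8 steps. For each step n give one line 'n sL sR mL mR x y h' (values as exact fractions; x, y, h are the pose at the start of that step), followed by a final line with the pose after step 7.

0 6/13 30/49 48/637 -3/13 -4 8 E
1 12/25 60/169 -264/4225 -6/25 -5 8 S
2 3/13 15/74 -27/1924 -3/26 -5 9 W
3 12/53 4/15 16/795 -6/53 -4 9 N
4 6/13 30/49 48/637 -3/13 -4 8 E
5 12/25 60/169 -264/4225 -6/25 -5 8 S
6 3/13 15/74 -27/1924 -3/26 -5 9 W
7 12/53 4/15 16/795 -6/53 -4 9 N
final -4 8 E

n=0: pose=(-4,8,E); sL=6/13, sR=30/49; mL=48/637, mR=-3/13; mL+mR=-99/637 → advance -1; mR−mL=-15/49 → turn -1·90°
n=1: pose=(-5,8,S); sL=12/25, sR=60/169; mL=-264/4225, mR=-6/25; mL+mR=-1278/4225 → advance -1; mR−mL=-30/169 → turn -1·90°
n=2: pose=(-5,9,W); sL=3/13, sR=15/74; mL=-27/1924, mR=-3/26; mL+mR=-249/1924 → advance -1; mR−mL=-15/148 → turn -1·90°
n=3: pose=(-4,9,N); sL=12/53, sR=4/15; mL=16/795, mR=-6/53; mL+mR=-74/795 → advance -1; mR−mL=-2/15 → turn -1·90°
n=4: pose=(-4,8,E); sL=6/13, sR=30/49; mL=48/637, mR=-3/13; mL+mR=-99/637 → advance -1; mR−mL=-15/49 → turn -1·90°
n=5: pose=(-5,8,S); sL=12/25, sR=60/169; mL=-264/4225, mR=-6/25; mL+mR=-1278/4225 → advance -1; mR−mL=-30/169 → turn -1·90°
n=6: pose=(-5,9,W); sL=3/13, sR=15/74; mL=-27/1924, mR=-3/26; mL+mR=-249/1924 → advance -1; mR−mL=-15/148 → turn -1·90°
n=7: pose=(-4,9,N); sL=12/53, sR=4/15; mL=16/795, mR=-6/53; mL+mR=-74/795 → advance -1; mR−mL=-2/15 → turn -1·90°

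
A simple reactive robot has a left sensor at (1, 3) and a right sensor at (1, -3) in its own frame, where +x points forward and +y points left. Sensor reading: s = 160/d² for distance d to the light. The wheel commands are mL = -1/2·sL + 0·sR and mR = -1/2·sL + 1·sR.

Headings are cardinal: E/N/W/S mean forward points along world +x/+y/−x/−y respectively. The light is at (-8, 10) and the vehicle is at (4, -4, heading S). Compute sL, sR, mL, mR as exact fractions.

left sensor world pos  = (7, -5); dL² = 450
right sensor world pos = (1, -5); dR² = 306
sL = 160/450 = 16/45
sR = 160/306 = 80/153
mL = -1/2·sL + 0·sR = -8/45
mR = -1/2·sL + 1·sR = 88/255

16/45 80/153 -8/45 88/255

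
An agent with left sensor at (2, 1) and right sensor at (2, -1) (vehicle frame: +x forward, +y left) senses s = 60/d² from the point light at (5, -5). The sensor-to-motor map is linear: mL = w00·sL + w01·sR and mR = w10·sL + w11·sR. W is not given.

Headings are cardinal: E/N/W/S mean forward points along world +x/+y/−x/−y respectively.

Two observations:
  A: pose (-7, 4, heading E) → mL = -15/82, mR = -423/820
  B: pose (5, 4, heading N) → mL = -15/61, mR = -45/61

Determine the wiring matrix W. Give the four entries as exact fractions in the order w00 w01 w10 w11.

0 -1/2 -1/2 -1

obs A: pose=(-7,4,E) → sL=3/10, sR=15/41, mL=-15/82, mR=-423/820
obs B: pose=(5,4,N) → sL=30/61, sR=30/61, mL=-15/61, mR=-45/61
sensor matrix S = [[3/10, 15/41], [30/61, 30/61]]; det S = -81/2501
solve [mL_A; mL_B] = S·[w00; w01] and [mR_A; mR_B] = S·[w10; w11]:
  w00 = 0, w01 = -1/2, w10 = -1/2, w11 = -1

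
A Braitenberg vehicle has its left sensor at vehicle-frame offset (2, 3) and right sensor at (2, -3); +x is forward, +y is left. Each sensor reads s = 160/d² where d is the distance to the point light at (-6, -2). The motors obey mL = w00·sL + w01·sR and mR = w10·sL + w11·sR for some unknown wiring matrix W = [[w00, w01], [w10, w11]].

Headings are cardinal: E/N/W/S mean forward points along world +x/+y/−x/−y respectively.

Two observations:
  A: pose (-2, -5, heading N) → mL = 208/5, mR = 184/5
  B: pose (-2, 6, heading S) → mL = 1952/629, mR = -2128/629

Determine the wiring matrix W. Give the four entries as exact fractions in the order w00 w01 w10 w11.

1/2 1/2 1/2 -1

obs A: pose=(-2,-5,N) → sL=80, sR=16/5, mL=208/5, mR=184/5
obs B: pose=(-2,6,S) → sL=32/17, sR=160/37, mL=1952/629, mR=-2128/629
sensor matrix S = [[80, 16/5], [32/17, 160/37]]; det S = 1069056/3145
solve [mL_A; mL_B] = S·[w00; w01] and [mR_A; mR_B] = S·[w10; w11]:
  w00 = 1/2, w01 = 1/2, w10 = 1/2, w11 = -1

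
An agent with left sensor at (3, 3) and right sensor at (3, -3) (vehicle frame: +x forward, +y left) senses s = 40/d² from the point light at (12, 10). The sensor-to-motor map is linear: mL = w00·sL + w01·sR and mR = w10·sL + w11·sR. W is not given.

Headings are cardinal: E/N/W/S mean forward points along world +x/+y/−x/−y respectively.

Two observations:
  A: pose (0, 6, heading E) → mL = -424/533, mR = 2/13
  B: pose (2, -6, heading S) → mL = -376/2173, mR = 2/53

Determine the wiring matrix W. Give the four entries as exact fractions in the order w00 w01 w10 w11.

obs A: pose=(0,6,E) → sL=20/41, sR=4/13, mL=-424/533, mR=2/13
obs B: pose=(2,-6,S) → sL=4/41, sR=4/53, mL=-376/2173, mR=2/53
sensor matrix S = [[20/41, 4/13], [4/41, 4/53]]; det S = 192/28249
solve [mL_A; mL_B] = S·[w00; w01] and [mR_A; mR_B] = S·[w10; w11]:
  w00 = -1, w01 = -1, w10 = 0, w11 = 1/2

-1 -1 0 1/2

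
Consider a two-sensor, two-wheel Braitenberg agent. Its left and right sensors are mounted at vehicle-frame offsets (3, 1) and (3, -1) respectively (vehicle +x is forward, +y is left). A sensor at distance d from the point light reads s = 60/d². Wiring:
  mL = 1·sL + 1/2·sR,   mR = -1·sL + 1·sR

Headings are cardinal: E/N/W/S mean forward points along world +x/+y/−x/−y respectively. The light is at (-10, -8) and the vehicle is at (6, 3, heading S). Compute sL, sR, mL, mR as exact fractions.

left sensor world pos  = (7, 0); dL² = 353
right sensor world pos = (5, 0); dR² = 289
sL = 60/353 = 60/353
sR = 60/289 = 60/289
mL = 1·sL + 1/2·sR = 27930/102017
mR = -1·sL + 1·sR = 3840/102017

60/353 60/289 27930/102017 3840/102017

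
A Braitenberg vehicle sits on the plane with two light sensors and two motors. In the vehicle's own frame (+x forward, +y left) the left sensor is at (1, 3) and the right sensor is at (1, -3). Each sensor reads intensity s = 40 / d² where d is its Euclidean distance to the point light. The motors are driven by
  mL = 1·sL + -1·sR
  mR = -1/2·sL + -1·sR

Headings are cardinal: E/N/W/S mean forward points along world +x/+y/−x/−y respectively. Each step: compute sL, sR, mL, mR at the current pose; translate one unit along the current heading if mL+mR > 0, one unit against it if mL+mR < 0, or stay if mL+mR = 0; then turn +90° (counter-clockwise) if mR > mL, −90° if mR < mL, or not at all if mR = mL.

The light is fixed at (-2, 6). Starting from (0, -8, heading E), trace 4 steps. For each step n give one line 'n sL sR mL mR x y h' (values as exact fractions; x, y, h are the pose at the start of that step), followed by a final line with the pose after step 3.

n=0: pose=(0,-8,E); sL=4/13, sR=20/149; mL=336/1937, mR=-558/1937; mL+mR=-222/1937 → advance -1; mR−mL=-6/13 → turn -1·90°
n=1: pose=(-1,-8,S); sL=40/241, sR=40/229; mL=-480/55189, mR=-14220/55189; mL+mR=-14700/55189 → advance -1; mR−mL=-60/241 → turn -1·90°
n=2: pose=(-1,-7,W); sL=5/32, sR=2/5; mL=-39/160, mR=-153/320; mL+mR=-231/320 → advance -1; mR−mL=-15/64 → turn -1·90°
n=3: pose=(0,-7,N); sL=8/29, sR=40/169; mL=192/4901, mR=-1836/4901; mL+mR=-1644/4901 → advance -1; mR−mL=-12/29 → turn -1·90°

0 4/13 20/149 336/1937 -558/1937 0 -8 E
1 40/241 40/229 -480/55189 -14220/55189 -1 -8 S
2 5/32 2/5 -39/160 -153/320 -1 -7 W
3 8/29 40/169 192/4901 -1836/4901 0 -7 N
final 0 -8 E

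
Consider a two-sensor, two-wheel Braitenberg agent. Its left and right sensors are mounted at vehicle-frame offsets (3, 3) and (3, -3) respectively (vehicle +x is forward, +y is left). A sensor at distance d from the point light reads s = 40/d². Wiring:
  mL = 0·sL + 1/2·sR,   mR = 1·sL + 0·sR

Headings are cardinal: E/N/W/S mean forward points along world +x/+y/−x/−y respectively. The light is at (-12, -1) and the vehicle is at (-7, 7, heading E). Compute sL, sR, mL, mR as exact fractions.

8/37 40/89 20/89 8/37

left sensor world pos  = (-4, 10); dL² = 185
right sensor world pos = (-4, 4); dR² = 89
sL = 40/185 = 8/37
sR = 40/89 = 40/89
mL = 0·sL + 1/2·sR = 20/89
mR = 1·sL + 0·sR = 8/37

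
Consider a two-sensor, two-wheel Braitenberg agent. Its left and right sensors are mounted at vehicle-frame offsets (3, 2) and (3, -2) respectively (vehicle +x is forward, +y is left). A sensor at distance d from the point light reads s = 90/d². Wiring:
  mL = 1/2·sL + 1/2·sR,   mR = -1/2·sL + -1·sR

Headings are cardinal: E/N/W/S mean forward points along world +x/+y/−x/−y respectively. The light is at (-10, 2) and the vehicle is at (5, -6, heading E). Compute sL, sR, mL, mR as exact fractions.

1/4 45/212 49/212 -143/424

left sensor world pos  = (8, -4); dL² = 360
right sensor world pos = (8, -8); dR² = 424
sL = 90/360 = 1/4
sR = 90/424 = 45/212
mL = 1/2·sL + 1/2·sR = 49/212
mR = -1/2·sL + -1·sR = -143/424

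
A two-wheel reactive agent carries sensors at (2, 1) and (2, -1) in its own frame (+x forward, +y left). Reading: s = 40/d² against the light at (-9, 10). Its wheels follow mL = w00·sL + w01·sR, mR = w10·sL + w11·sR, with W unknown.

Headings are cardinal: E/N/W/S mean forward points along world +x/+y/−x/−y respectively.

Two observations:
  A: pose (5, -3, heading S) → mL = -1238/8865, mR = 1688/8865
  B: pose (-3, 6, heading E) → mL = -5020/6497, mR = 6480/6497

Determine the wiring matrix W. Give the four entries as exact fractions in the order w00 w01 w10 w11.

obs A: pose=(5,-3,S) → sL=4/45, sR=20/197, mL=-1238/8865, mR=1688/8865
obs B: pose=(-3,6,E) → sL=40/73, sR=40/89, mL=-5020/6497, mR=6480/6497
sensor matrix S = [[4/45, 20/197], [40/73, 40/89]]; det S = -180608/11519181
solve [mL_A; mL_B] = S·[w00; w01] and [mR_A; mR_B] = S·[w10; w11]:
  w00 = -1, w01 = -1/2, w10 = 1, w11 = 1

-1 -1/2 1 1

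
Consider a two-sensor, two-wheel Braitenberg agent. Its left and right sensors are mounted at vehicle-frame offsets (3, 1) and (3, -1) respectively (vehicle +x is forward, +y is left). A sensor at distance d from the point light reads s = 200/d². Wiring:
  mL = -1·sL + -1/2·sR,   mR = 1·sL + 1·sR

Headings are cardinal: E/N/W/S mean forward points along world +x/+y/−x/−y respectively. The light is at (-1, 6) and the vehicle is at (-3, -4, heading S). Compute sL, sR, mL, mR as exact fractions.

left sensor world pos  = (-2, -7); dL² = 170
right sensor world pos = (-4, -7); dR² = 178
sL = 200/170 = 20/17
sR = 200/178 = 100/89
mL = -1·sL + -1/2·sR = -2630/1513
mR = 1·sL + 1·sR = 3480/1513

20/17 100/89 -2630/1513 3480/1513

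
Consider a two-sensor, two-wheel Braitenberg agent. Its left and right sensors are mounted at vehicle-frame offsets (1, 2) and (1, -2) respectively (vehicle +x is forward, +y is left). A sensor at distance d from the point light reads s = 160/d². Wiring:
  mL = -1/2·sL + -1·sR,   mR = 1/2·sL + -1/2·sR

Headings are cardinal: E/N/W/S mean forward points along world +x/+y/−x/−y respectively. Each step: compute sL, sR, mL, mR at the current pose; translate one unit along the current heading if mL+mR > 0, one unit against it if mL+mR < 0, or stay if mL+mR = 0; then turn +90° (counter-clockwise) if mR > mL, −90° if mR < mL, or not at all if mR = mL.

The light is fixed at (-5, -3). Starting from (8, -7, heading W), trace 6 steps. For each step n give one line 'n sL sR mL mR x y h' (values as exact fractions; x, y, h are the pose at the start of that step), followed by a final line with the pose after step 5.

n=0: pose=(8,-7,W); sL=8/9, sR=40/37; mL=-508/333, mR=-32/333; mL+mR=-60/37 → advance -1; mR−mL=476/333 → turn +1·90°
n=1: pose=(9,-7,S); sL=160/281, sR=160/169; mL=-58480/47489, mR=-8960/47489; mL+mR=-240/169 → advance -1; mR−mL=49520/47489 → turn +1·90°
n=2: pose=(9,-6,E); sL=80/113, sR=16/25; mL=-2808/2825, mR=96/2825; mL+mR=-24/25 → advance -1; mR−mL=2904/2825 → turn +1·90°
n=3: pose=(8,-6,N); sL=32/25, sR=160/229; mL=-7664/5725, mR=1664/5725; mL+mR=-240/229 → advance -1; mR−mL=9328/5725 → turn +1·90°
n=4: pose=(8,-7,W); sL=8/9, sR=40/37; mL=-508/333, mR=-32/333; mL+mR=-60/37 → advance -1; mR−mL=476/333 → turn +1·90°
n=5: pose=(9,-7,S); sL=160/281, sR=160/169; mL=-58480/47489, mR=-8960/47489; mL+mR=-240/169 → advance -1; mR−mL=49520/47489 → turn +1·90°

0 8/9 40/37 -508/333 -32/333 8 -7 W
1 160/281 160/169 -58480/47489 -8960/47489 9 -7 S
2 80/113 16/25 -2808/2825 96/2825 9 -6 E
3 32/25 160/229 -7664/5725 1664/5725 8 -6 N
4 8/9 40/37 -508/333 -32/333 8 -7 W
5 160/281 160/169 -58480/47489 -8960/47489 9 -7 S
final 9 -6 E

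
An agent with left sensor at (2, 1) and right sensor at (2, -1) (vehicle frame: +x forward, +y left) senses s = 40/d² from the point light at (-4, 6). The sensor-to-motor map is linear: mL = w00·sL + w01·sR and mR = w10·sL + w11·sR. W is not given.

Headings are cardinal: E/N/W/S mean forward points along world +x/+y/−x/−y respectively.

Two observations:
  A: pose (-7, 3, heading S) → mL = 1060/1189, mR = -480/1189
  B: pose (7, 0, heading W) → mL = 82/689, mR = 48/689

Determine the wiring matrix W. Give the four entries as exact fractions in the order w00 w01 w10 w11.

1 -1/2 -1 1

obs A: pose=(-7,3,S) → sL=40/29, sR=40/41, mL=1060/1189, mR=-480/1189
obs B: pose=(7,0,W) → sL=4/13, sR=20/53, mL=82/689, mR=48/689
sensor matrix S = [[40/29, 40/41], [4/13, 20/53]]; det S = 180480/819221
solve [mL_A; mL_B] = S·[w00; w01] and [mR_A; mR_B] = S·[w10; w11]:
  w00 = 1, w01 = -1/2, w10 = -1, w11 = 1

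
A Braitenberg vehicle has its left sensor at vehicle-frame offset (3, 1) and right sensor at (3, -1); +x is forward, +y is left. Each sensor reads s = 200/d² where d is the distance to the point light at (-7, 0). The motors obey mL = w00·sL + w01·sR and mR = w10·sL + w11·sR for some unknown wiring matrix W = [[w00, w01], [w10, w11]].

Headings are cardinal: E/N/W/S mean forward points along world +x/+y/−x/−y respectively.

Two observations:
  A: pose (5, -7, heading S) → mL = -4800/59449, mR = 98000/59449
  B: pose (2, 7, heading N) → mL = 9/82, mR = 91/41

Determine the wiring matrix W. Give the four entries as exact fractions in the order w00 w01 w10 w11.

1/2 -1/2 1 1

obs A: pose=(5,-7,S) → sL=200/269, sR=200/221, mL=-4800/59449, mR=98000/59449
obs B: pose=(2,7,N) → sL=50/41, sR=1, mL=9/82, mR=91/41
sensor matrix S = [[200/269, 200/221], [50/41, 1]]; det S = -877800/2437409
solve [mL_A; mL_B] = S·[w00; w01] and [mR_A; mR_B] = S·[w10; w11]:
  w00 = 1/2, w01 = -1/2, w10 = 1, w11 = 1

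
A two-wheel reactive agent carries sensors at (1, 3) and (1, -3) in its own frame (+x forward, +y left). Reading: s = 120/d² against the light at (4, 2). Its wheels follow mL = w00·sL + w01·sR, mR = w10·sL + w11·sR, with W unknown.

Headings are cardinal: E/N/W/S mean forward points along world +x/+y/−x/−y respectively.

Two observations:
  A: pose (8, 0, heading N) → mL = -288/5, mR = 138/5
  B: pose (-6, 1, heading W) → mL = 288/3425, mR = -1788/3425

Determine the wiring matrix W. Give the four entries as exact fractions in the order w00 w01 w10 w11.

obs A: pose=(8,0,N) → sL=60, sR=12/5, mL=-288/5, mR=138/5
obs B: pose=(-6,1,W) → sL=120/137, sR=24/25, mL=288/3425, mR=-1788/3425
sensor matrix S = [[60, 12/5], [120/137, 24/25]]; det S = 38016/685
solve [mL_A; mL_B] = S·[w00; w01] and [mR_A; mR_B] = S·[w10; w11]:
  w00 = -1, w01 = 1, w10 = 1/2, w11 = -1

-1 1 1/2 -1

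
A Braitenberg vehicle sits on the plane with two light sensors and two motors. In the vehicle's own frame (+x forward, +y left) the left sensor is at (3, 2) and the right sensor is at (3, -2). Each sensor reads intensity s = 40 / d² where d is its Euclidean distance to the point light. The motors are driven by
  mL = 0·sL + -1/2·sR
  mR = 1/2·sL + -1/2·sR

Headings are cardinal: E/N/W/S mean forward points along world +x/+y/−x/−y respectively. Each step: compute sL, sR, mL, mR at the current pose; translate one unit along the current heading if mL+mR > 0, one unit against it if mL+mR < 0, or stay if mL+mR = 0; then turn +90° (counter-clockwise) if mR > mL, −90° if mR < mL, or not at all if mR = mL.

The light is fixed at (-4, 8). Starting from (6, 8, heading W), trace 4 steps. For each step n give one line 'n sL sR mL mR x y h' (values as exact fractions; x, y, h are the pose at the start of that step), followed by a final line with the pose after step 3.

n=0: pose=(6,8,W); sL=40/53, sR=40/53; mL=-20/53, mR=0; mL+mR=-20/53 → advance -1; mR−mL=20/53 → turn +1·90°
n=1: pose=(7,8,S); sL=20/89, sR=4/9; mL=-2/9, mR=-88/801; mL+mR=-266/801 → advance -1; mR−mL=10/89 → turn +1·90°
n=2: pose=(7,9,E); sL=8/41, sR=40/197; mL=-20/197, mR=-32/8077; mL+mR=-852/8077 → advance -1; mR−mL=4/41 → turn +1·90°
n=3: pose=(6,9,N); sL=1/2, sR=1/4; mL=-1/8, mR=1/8; mL+mR=0 → advance +0; mR−mL=1/4 → turn +1·90°

0 40/53 40/53 -20/53 0 6 8 W
1 20/89 4/9 -2/9 -88/801 7 8 S
2 8/41 40/197 -20/197 -32/8077 7 9 E
3 1/2 1/4 -1/8 1/8 6 9 N
final 6 9 W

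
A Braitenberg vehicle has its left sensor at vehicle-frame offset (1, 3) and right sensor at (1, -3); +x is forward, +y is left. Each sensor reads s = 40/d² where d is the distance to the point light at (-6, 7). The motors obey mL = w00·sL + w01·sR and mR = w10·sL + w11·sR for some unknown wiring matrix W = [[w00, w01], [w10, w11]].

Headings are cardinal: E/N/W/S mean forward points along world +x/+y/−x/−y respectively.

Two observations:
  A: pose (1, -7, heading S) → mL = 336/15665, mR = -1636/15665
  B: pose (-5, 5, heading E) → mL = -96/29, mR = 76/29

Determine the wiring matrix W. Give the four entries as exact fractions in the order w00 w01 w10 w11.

obs A: pose=(1,-7,S) → sL=8/65, sR=40/241, mL=336/15665, mR=-1636/15665
obs B: pose=(-5,5,E) → sL=8, sR=40/29, mL=-96/29, mR=76/29
sensor matrix S = [[8/65, 40/241], [8, 40/29]]; det S = -105216/90857
solve [mL_A; mL_B] = S·[w00; w01] and [mR_A; mR_B] = S·[w10; w11]:
  w00 = -1/2, w01 = 1/2, w10 = 1/2, w11 = -1

-1/2 1/2 1/2 -1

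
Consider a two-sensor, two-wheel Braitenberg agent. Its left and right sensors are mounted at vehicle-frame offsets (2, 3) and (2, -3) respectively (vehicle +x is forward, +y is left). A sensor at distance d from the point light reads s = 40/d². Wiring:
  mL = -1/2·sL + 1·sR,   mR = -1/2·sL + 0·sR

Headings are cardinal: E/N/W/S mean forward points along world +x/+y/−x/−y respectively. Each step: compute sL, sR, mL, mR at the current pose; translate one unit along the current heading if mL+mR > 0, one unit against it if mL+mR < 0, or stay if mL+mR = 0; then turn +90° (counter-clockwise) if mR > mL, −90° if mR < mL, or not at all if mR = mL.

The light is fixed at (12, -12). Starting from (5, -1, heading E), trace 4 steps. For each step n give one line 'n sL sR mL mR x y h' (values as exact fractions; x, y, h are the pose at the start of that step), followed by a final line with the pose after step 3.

0 40/221 40/89 7060/19669 -20/221 5 -1 E
1 4/9 20/81 2/81 -2/9 6 -1 S
2 8/29 40/289 4/8381 -4/29 6 0 W
3 2/13 1/5 8/65 -1/13 7 0 N
final 7 1 E

n=0: pose=(5,-1,E); sL=40/221, sR=40/89; mL=7060/19669, mR=-20/221; mL+mR=5280/19669 → advance +1; mR−mL=-40/89 → turn -1·90°
n=1: pose=(6,-1,S); sL=4/9, sR=20/81; mL=2/81, mR=-2/9; mL+mR=-16/81 → advance -1; mR−mL=-20/81 → turn -1·90°
n=2: pose=(6,0,W); sL=8/29, sR=40/289; mL=4/8381, mR=-4/29; mL+mR=-1152/8381 → advance -1; mR−mL=-40/289 → turn -1·90°
n=3: pose=(7,0,N); sL=2/13, sR=1/5; mL=8/65, mR=-1/13; mL+mR=3/65 → advance +1; mR−mL=-1/5 → turn -1·90°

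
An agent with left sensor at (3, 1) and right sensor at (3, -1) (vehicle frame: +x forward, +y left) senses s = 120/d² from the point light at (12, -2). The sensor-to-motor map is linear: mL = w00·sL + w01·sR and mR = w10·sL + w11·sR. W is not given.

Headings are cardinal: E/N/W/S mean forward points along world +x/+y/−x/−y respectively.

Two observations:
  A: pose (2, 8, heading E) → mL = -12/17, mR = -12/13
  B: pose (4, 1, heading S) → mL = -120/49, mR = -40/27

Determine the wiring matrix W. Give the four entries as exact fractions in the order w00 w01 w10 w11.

obs A: pose=(2,8,E) → sL=12/17, sR=12/13, mL=-12/17, mR=-12/13
obs B: pose=(4,1,S) → sL=120/49, sR=40/27, mL=-120/49, mR=-40/27
sensor matrix S = [[12/17, 12/13], [120/49, 40/27]]; det S = -118400/97461
solve [mL_A; mL_B] = S·[w00; w01] and [mR_A; mR_B] = S·[w10; w11]:
  w00 = -1, w01 = 0, w10 = 0, w11 = -1

-1 0 0 -1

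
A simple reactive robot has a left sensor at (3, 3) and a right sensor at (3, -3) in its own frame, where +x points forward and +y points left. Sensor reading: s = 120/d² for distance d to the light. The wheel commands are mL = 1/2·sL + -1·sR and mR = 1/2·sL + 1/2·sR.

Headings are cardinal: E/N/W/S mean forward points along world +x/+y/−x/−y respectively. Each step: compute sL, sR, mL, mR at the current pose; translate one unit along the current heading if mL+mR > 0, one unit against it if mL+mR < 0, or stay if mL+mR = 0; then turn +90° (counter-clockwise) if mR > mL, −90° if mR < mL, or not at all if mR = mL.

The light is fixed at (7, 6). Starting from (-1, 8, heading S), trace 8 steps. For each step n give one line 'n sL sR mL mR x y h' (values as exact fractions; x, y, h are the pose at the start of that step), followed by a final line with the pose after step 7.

0 60/13 60/61 1050/793 2220/793 -1 8 S
1 120/41 120/29 -3180/1189 4200/1189 -1 7 E
2 30/29 15/4 -375/116 555/232 0 7 N
3 120/109 120/109 -60/109 120/109 0 6 W
4 60/17 12/13 186/221 492/221 -1 6 S
5 120/29 120/41 -1020/1189 4200/1189 -1 5 E
6 15/13 6 -141/26 93/26 0 5 N
7 24/25 120/101 -1788/2525 2712/2525 0 4 W
final -1 4 S

n=0: pose=(-1,8,S); sL=60/13, sR=60/61; mL=1050/793, mR=2220/793; mL+mR=3270/793 → advance +1; mR−mL=90/61 → turn +1·90°
n=1: pose=(-1,7,E); sL=120/41, sR=120/29; mL=-3180/1189, mR=4200/1189; mL+mR=1020/1189 → advance +1; mR−mL=180/29 → turn +1·90°
n=2: pose=(0,7,N); sL=30/29, sR=15/4; mL=-375/116, mR=555/232; mL+mR=-195/232 → advance -1; mR−mL=45/8 → turn +1·90°
n=3: pose=(0,6,W); sL=120/109, sR=120/109; mL=-60/109, mR=120/109; mL+mR=60/109 → advance +1; mR−mL=180/109 → turn +1·90°
n=4: pose=(-1,6,S); sL=60/17, sR=12/13; mL=186/221, mR=492/221; mL+mR=678/221 → advance +1; mR−mL=18/13 → turn +1·90°
n=5: pose=(-1,5,E); sL=120/29, sR=120/41; mL=-1020/1189, mR=4200/1189; mL+mR=3180/1189 → advance +1; mR−mL=180/41 → turn +1·90°
n=6: pose=(0,5,N); sL=15/13, sR=6; mL=-141/26, mR=93/26; mL+mR=-24/13 → advance -1; mR−mL=9 → turn +1·90°
n=7: pose=(0,4,W); sL=24/25, sR=120/101; mL=-1788/2525, mR=2712/2525; mL+mR=924/2525 → advance +1; mR−mL=180/101 → turn +1·90°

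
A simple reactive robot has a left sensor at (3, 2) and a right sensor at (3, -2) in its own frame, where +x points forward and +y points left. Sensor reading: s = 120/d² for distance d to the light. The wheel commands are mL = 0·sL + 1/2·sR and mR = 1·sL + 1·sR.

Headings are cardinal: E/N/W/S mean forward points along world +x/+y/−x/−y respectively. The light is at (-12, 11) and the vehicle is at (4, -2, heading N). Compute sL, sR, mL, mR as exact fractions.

left sensor world pos  = (2, 1); dL² = 296
right sensor world pos = (6, 1); dR² = 424
sL = 120/296 = 15/37
sR = 120/424 = 15/53
mL = 0·sL + 1/2·sR = 15/106
mR = 1·sL + 1·sR = 1350/1961

15/37 15/53 15/106 1350/1961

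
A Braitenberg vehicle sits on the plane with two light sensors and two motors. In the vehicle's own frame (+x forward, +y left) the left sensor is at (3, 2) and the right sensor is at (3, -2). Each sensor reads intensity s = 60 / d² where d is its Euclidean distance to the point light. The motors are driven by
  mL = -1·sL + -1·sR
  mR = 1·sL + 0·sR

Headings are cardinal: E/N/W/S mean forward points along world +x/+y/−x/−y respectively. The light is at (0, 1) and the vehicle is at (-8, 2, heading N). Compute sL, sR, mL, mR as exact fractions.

15/29 15/13 -630/377 15/29

left sensor world pos  = (-10, 5); dL² = 116
right sensor world pos = (-6, 5); dR² = 52
sL = 60/116 = 15/29
sR = 60/52 = 15/13
mL = -1·sL + -1·sR = -630/377
mR = 1·sL + 0·sR = 15/29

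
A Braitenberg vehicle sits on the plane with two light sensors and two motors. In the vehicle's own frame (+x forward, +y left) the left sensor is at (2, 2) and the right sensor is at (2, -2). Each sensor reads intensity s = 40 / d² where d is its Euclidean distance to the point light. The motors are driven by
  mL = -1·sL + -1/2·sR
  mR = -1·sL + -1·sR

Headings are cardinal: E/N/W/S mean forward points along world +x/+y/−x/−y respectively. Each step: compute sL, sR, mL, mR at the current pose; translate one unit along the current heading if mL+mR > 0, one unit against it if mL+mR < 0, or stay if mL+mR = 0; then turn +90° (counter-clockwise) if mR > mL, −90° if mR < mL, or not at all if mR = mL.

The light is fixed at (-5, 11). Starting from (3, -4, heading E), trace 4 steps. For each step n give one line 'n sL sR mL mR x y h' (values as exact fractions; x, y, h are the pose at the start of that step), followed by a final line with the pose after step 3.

0 40/269 40/389 -20940/104641 -26320/104641 3 -4 E
1 4/37 20/157 -998/5809 -1368/5809 2 -4 S
2 40/281 40/169 -12380/47489 -18000/47489 2 -3 W
3 2/9 10/61 -167/549 -212/549 3 -3 N
final 3 -4 E

n=0: pose=(3,-4,E); sL=40/269, sR=40/389; mL=-20940/104641, mR=-26320/104641; mL+mR=-47260/104641 → advance -1; mR−mL=-20/389 → turn -1·90°
n=1: pose=(2,-4,S); sL=4/37, sR=20/157; mL=-998/5809, mR=-1368/5809; mL+mR=-2366/5809 → advance -1; mR−mL=-10/157 → turn -1·90°
n=2: pose=(2,-3,W); sL=40/281, sR=40/169; mL=-12380/47489, mR=-18000/47489; mL+mR=-30380/47489 → advance -1; mR−mL=-20/169 → turn -1·90°
n=3: pose=(3,-3,N); sL=2/9, sR=10/61; mL=-167/549, mR=-212/549; mL+mR=-379/549 → advance -1; mR−mL=-5/61 → turn -1·90°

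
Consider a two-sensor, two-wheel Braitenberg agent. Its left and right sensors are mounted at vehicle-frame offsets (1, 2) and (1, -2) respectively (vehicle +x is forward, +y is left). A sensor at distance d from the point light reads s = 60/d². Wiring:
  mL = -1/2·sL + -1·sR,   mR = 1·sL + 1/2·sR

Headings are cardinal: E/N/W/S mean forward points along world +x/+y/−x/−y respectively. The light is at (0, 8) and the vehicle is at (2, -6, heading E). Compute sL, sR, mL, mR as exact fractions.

left sensor world pos  = (3, -4); dL² = 153
right sensor world pos = (3, -8); dR² = 265
sL = 60/153 = 20/51
sR = 60/265 = 12/53
mL = -1/2·sL + -1·sR = -1142/2703
mR = 1·sL + 1/2·sR = 1366/2703

20/51 12/53 -1142/2703 1366/2703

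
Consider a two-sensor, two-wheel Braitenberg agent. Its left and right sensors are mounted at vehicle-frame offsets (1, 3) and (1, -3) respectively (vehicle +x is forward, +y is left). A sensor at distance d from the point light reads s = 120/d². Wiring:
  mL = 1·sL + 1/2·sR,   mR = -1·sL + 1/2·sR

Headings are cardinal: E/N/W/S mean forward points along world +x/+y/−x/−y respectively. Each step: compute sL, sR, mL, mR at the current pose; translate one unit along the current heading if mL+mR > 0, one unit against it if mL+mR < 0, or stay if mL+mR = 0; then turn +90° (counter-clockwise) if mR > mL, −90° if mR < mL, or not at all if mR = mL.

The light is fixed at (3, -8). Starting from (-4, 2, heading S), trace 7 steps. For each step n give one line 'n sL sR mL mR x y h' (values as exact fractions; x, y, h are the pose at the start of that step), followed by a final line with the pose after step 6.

n=0: pose=(-4,2,S); sL=120/97, sR=120/181; mL=27540/17557, mR=-15900/17557; mL+mR=120/181 → advance +1; mR−mL=-240/97 → turn -1·90°
n=1: pose=(-4,1,W); sL=6/5, sR=15/26; mL=387/260, mR=-237/260; mL+mR=15/26 → advance +1; mR−mL=-12/5 → turn -1·90°
n=2: pose=(-5,1,N); sL=120/221, sR=24/25; mL=5652/5525, mR=-348/5525; mL+mR=24/25 → advance +1; mR−mL=-240/221 → turn -1·90°
n=3: pose=(-5,2,E); sL=60/109, sR=60/49; mL=6210/5341, mR=330/5341; mL+mR=60/49 → advance +1; mR−mL=-120/109 → turn -1·90°
n=4: pose=(-4,2,S); sL=120/97, sR=120/181; mL=27540/17557, mR=-15900/17557; mL+mR=120/181 → advance +1; mR−mL=-240/97 → turn -1·90°
n=5: pose=(-4,1,W); sL=6/5, sR=15/26; mL=387/260, mR=-237/260; mL+mR=15/26 → advance +1; mR−mL=-12/5 → turn -1·90°
n=6: pose=(-5,1,N); sL=120/221, sR=24/25; mL=5652/5525, mR=-348/5525; mL+mR=24/25 → advance +1; mR−mL=-240/221 → turn -1·90°

0 120/97 120/181 27540/17557 -15900/17557 -4 2 S
1 6/5 15/26 387/260 -237/260 -4 1 W
2 120/221 24/25 5652/5525 -348/5525 -5 1 N
3 60/109 60/49 6210/5341 330/5341 -5 2 E
4 120/97 120/181 27540/17557 -15900/17557 -4 2 S
5 6/5 15/26 387/260 -237/260 -4 1 W
6 120/221 24/25 5652/5525 -348/5525 -5 1 N
final -5 2 E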